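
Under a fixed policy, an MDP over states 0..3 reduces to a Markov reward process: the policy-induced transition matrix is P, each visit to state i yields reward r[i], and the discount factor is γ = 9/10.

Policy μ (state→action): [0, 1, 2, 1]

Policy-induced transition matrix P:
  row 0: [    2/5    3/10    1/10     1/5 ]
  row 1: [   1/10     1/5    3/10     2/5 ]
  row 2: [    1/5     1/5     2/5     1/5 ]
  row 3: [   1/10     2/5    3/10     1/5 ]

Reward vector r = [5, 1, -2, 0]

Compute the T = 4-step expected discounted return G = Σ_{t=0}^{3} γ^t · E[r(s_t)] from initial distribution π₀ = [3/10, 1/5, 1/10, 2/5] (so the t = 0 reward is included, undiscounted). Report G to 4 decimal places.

G = 3.1768

t=0: π = [0.3000, 0.2000, 0.1000, 0.4000], E[r] = 1.5000, γ^t·E[r] = 1.500000, running G = 1.500000
t=1: π = [0.2000, 0.3100, 0.2500, 0.2400], E[r] = 0.8100, γ^t·E[r] = 0.729000, running G = 2.229000
t=2: π = [0.1850, 0.2680, 0.2850, 0.2620], E[r] = 0.6230, γ^t·E[r] = 0.504630, running G = 2.733630
t=3: π = [0.1840, 0.2709, 0.2915, 0.2536], E[r] = 0.6079, γ^t·E[r] = 0.443159, running G = 3.176789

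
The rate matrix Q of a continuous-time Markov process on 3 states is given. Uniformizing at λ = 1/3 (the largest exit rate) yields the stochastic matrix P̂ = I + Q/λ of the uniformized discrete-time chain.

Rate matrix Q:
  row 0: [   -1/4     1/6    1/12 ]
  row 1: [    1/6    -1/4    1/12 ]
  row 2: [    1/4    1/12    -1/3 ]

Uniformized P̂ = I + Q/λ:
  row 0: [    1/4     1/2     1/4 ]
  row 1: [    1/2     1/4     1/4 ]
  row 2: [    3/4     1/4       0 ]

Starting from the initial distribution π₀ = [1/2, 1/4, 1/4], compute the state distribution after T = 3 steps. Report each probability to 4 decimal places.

π = [0.4414, 0.3594, 0.1992]

t=0: π = [0.5000, 0.2500, 0.2500]
t=1: π = [0.4375, 0.3750, 0.1875]
t=2: π = [0.4375, 0.3594, 0.2031]
t=3: π = [0.4414, 0.3594, 0.1992]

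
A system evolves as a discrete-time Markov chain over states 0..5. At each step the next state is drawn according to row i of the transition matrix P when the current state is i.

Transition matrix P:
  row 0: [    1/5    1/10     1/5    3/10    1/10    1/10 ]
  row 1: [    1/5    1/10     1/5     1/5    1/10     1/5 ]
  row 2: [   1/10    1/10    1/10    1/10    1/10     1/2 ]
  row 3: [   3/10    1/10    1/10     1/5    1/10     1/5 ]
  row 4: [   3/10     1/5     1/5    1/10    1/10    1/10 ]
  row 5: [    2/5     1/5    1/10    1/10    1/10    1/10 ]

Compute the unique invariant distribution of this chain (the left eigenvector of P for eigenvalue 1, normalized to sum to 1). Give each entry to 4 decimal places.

π = [0.2514, 0.1290, 0.1480, 0.1813, 0.1000, 0.1902]

Balance equations π_j = Σ_i π_i·P[i][j]:
  π_0 = 1/5·π_0 + 1/5·π_1 + 1/10·π_2 + 3/10·π_3 + 3/10·π_4 + 2/5·π_5
  π_1 = 1/10·π_0 + 1/10·π_1 + 1/10·π_2 + 1/10·π_3 + 1/5·π_4 + 1/5·π_5
  π_2 = 1/5·π_0 + 1/5·π_1 + 1/10·π_2 + 1/10·π_3 + 1/5·π_4 + 1/10·π_5
  π_3 = 3/10·π_0 + 1/5·π_1 + 1/10·π_2 + 1/5·π_3 + 1/10·π_4 + 1/10·π_5
  π_4 = 1/10·π_0 + 1/10·π_1 + 1/10·π_2 + 1/10·π_3 + 1/10·π_4 + 1/10·π_5
  normalize: π_0 + π_1 + π_2 + π_3 + π_4 + π_5 = 1
Solving the linear system gives exactly π = [776/3087, 569/4410, 457/3087, 5597/30870, 1/10, 839/4410].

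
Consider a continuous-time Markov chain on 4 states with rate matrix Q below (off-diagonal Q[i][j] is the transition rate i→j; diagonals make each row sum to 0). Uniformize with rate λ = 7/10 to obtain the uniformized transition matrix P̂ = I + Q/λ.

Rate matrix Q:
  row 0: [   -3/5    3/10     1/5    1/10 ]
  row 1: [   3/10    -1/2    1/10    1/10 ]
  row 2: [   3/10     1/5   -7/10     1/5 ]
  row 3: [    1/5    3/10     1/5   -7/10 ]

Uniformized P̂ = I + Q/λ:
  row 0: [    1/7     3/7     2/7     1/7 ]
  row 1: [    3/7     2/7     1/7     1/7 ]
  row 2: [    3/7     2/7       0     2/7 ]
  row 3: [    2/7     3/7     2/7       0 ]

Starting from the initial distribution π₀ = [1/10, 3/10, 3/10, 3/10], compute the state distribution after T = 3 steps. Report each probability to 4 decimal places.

t=0: π = [0.1000, 0.3000, 0.3000, 0.3000]
t=1: π = [0.3571, 0.3429, 0.1571, 0.1429]
t=2: π = [0.3061, 0.3571, 0.1918, 0.1449]
t=3: π = [0.3204, 0.3501, 0.1799, 0.1496]

π = [0.3204, 0.3501, 0.1799, 0.1496]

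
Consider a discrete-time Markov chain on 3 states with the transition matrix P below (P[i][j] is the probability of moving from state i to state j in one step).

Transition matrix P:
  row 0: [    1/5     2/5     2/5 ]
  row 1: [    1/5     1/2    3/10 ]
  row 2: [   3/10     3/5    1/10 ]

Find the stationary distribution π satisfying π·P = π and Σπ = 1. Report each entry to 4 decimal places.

Balance equations π_j = Σ_i π_i·P[i][j]:
  π_0 = 1/5·π_0 + 1/5·π_1 + 3/10·π_2
  π_1 = 2/5·π_0 + 1/2·π_1 + 3/5·π_2
  normalize: π_0 + π_1 + π_2 = 1
Solving the linear system gives exactly π = [27/119, 60/119, 32/119].

π = [0.2269, 0.5042, 0.2689]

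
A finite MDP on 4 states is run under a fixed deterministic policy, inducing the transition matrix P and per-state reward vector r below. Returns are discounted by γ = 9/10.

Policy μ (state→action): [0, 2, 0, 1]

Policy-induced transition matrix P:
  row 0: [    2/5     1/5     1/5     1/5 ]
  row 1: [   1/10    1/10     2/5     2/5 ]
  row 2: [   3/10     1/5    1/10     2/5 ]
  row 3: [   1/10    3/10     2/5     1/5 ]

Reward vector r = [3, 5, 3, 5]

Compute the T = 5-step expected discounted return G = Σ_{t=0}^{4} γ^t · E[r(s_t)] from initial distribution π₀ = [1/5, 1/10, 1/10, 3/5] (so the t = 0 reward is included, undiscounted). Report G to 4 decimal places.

G = 16.8008

t=0: π = [0.2000, 0.1000, 0.1000, 0.6000], E[r] = 4.4000, γ^t·E[r] = 4.400000, running G = 4.400000
t=1: π = [0.1800, 0.2500, 0.3300, 0.2400], E[r] = 3.9800, γ^t·E[r] = 3.582000, running G = 7.982000
t=2: π = [0.2200, 0.1990, 0.2650, 0.3160], E[r] = 4.0300, γ^t·E[r] = 3.264300, running G = 11.246300
t=3: π = [0.2190, 0.2117, 0.2765, 0.2928], E[r] = 4.0090, γ^t·E[r] = 2.922561, running G = 14.168861
t=4: π = [0.2210, 0.2081, 0.2733, 0.2976], E[r] = 4.0115, γ^t·E[r] = 2.631945, running G = 16.800806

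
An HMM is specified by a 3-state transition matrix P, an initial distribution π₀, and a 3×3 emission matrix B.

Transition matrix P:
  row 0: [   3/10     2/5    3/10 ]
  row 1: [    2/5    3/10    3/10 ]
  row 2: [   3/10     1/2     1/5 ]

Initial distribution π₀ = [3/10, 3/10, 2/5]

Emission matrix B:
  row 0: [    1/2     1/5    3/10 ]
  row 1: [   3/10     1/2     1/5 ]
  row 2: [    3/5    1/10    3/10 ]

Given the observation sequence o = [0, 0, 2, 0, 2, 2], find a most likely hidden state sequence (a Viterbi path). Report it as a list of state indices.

t=0: δ = [1.500e-01, 9.000e-02, 2.400e-01]  (obs o_0=0)
t=1: δ = [3.600e-02, 3.600e-02, 2.880e-02]  ψ = [2, 2, 2]  (obs o_1=0)
t=2: δ = [4.320e-03, 2.880e-03, 3.240e-03]  ψ = [1, 0, 0]  (obs o_2=2)
t=3: δ = [6.480e-04, 5.184e-04, 7.776e-04]  ψ = [0, 0, 0]  (obs o_3=0)
t=4: δ = [6.998e-05, 7.776e-05, 5.832e-05]  ψ = [2, 2, 0]  (obs o_4=2)
t=5: δ = [9.331e-06, 5.832e-06, 6.998e-06]  ψ = [1, 2, 1]  (obs o_5=2)
backtrack: best end state = 0; path = [2, 1, 0, 2, 1, 0]

path = [2, 1, 0, 2, 1, 0]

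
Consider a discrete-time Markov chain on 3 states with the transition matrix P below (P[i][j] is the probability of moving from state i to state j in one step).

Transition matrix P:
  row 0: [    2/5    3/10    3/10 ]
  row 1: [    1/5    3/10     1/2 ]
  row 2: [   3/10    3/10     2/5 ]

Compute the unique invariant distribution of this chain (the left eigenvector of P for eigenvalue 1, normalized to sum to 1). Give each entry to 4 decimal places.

π = [0.3000, 0.3000, 0.4000]

Balance equations π_j = Σ_i π_i·P[i][j]:
  π_0 = 2/5·π_0 + 1/5·π_1 + 3/10·π_2
  π_1 = 3/10·π_0 + 3/10·π_1 + 3/10·π_2
  normalize: π_0 + π_1 + π_2 = 1
Solving the linear system gives exactly π = [3/10, 3/10, 2/5].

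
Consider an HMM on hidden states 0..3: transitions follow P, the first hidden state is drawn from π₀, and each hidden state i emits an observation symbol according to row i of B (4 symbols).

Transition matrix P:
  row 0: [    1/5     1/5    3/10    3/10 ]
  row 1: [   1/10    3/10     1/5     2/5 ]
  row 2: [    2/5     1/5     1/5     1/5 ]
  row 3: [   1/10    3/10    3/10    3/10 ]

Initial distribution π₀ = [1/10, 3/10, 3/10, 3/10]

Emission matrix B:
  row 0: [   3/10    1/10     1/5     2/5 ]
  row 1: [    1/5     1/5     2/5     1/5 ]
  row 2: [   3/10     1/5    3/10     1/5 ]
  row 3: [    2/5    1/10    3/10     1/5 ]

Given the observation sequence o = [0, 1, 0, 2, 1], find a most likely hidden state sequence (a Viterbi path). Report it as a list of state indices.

path = [3, 1, 3, 1, 1]

t=0: δ = [3.000e-02, 6.000e-02, 9.000e-02, 1.200e-01]  (obs o_0=0)
t=1: δ = [3.600e-03, 7.200e-03, 7.200e-03, 3.600e-03]  ψ = [2, 3, 3, 3]  (obs o_1=1)
t=2: δ = [8.640e-04, 4.320e-04, 4.320e-04, 1.152e-03]  ψ = [2, 1, 1, 1]  (obs o_2=0)
t=3: δ = [3.456e-05, 1.382e-04, 1.037e-04, 1.037e-04]  ψ = [0, 3, 3, 3]  (obs o_3=2)
t=4: δ = [4.147e-06, 8.294e-06, 6.221e-06, 5.530e-06]  ψ = [2, 1, 3, 1]  (obs o_4=1)
backtrack: best end state = 1; path = [3, 1, 3, 1, 1]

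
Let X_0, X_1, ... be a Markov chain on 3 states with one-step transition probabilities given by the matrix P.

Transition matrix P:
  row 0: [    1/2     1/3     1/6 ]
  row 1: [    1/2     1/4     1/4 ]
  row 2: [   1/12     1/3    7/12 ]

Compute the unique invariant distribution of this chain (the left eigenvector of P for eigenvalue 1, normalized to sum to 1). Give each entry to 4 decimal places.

π = [0.3626, 0.3077, 0.3297]

Balance equations π_j = Σ_i π_i·P[i][j]:
  π_0 = 1/2·π_0 + 1/2·π_1 + 1/12·π_2
  π_1 = 1/3·π_0 + 1/4·π_1 + 1/3·π_2
  normalize: π_0 + π_1 + π_2 = 1
Solving the linear system gives exactly π = [33/91, 4/13, 30/91].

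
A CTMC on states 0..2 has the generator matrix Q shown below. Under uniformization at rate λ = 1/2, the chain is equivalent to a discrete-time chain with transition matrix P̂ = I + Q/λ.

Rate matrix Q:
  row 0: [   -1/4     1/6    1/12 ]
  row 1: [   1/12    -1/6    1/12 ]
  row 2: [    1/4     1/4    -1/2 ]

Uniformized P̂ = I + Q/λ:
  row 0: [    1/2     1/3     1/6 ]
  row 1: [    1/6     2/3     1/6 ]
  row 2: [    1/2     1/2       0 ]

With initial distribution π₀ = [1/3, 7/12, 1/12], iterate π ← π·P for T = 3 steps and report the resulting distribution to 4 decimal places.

π = [0.3202, 0.5367, 0.1431]

t=0: π = [0.3333, 0.5833, 0.0833]
t=1: π = [0.3056, 0.5417, 0.1528]
t=2: π = [0.3194, 0.5394, 0.1412]
t=3: π = [0.3202, 0.5367, 0.1431]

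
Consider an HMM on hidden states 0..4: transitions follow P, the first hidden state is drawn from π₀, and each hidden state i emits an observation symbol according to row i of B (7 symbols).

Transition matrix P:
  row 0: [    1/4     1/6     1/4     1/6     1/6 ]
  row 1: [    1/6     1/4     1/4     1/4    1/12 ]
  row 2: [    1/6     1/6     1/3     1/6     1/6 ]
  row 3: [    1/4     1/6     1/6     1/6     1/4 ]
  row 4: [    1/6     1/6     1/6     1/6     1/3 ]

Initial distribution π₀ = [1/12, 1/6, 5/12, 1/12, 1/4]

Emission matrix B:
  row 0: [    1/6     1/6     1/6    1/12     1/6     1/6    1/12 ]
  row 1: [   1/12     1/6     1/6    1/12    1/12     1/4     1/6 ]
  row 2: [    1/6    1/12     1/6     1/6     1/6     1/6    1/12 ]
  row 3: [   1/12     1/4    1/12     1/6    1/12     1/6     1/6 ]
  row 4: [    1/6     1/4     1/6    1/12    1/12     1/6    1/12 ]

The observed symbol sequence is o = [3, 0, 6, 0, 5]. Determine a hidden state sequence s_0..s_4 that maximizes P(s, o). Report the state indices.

path = [2, 2, 2, 2, 2]

t=0: δ = [6.944e-03, 1.389e-02, 6.944e-02, 1.389e-02, 2.083e-02]  (obs o_0=3)
t=1: δ = [1.929e-03, 9.645e-04, 3.858e-03, 9.645e-04, 1.929e-03]  ψ = [2, 2, 2, 2, 2]  (obs o_1=0)
t=2: δ = [5.358e-05, 1.072e-04, 1.072e-04, 1.072e-04, 5.358e-05]  ψ = [2, 2, 2, 2, 2]  (obs o_2=6)
t=3: δ = [4.465e-06, 2.233e-06, 5.954e-06, 2.233e-06, 4.465e-06]  ψ = [3, 1, 2, 1, 3]  (obs o_3=0)
t=4: δ = [1.861e-07, 2.481e-07, 3.308e-07, 1.654e-07, 2.481e-07]  ψ = [0, 2, 2, 2, 4]  (obs o_4=5)
backtrack: best end state = 2; path = [2, 2, 2, 2, 2]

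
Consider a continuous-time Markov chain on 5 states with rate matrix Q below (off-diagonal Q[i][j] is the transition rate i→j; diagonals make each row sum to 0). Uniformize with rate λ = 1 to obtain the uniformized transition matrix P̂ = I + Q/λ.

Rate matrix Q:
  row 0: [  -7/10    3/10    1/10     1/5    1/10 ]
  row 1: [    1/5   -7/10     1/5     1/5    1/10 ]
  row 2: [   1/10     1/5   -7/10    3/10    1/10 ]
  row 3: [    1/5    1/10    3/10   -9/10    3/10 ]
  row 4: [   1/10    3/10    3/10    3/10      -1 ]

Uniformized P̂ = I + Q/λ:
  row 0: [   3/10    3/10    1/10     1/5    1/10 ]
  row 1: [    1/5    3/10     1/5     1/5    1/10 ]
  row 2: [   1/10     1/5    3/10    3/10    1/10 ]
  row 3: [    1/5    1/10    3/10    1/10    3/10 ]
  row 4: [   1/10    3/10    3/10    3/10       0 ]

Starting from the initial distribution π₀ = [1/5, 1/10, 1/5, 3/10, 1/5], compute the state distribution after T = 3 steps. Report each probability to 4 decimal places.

t=0: π = [0.2000, 0.1000, 0.2000, 0.3000, 0.2000]
t=1: π = [0.1800, 0.2200, 0.2500, 0.2100, 0.1400]
t=2: π = [0.1790, 0.2330, 0.2420, 0.2180, 0.1280]
t=3: π = [0.1809, 0.2322, 0.2409, 0.2152, 0.1308]

π = [0.1809, 0.2322, 0.2409, 0.2152, 0.1308]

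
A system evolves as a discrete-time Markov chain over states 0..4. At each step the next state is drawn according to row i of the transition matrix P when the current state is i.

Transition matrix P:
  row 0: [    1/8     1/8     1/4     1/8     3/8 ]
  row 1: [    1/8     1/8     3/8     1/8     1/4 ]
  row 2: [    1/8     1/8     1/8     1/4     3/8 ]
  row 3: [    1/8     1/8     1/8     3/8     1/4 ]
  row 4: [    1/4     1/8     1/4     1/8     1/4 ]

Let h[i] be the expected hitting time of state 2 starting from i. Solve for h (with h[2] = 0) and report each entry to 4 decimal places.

First-step conditioning: h[2] = 0; for i ≠ 2, h[i] = 1 + Σ_k P[i][k]·h[k].
  h[0] = 1 + 1/8·h[0] + 1/8·h[1] + 1/8·h[3] + 3/8·h[4]
  h[1] = 1 + 1/8·h[0] + 1/8·h[1] + 1/8·h[3] + 1/4·h[4]
  h[3] = 1 + 1/8·h[0] + 1/8·h[1] + 3/8·h[3] + 1/4·h[4]
  h[4] = 1 + 1/4·h[0] + 1/8·h[1] + 1/8·h[3] + 1/4·h[4]
Solving the 4×4 linear system over states ≠ 2 gives exactly h = [192/47, 168/47, 0, 224/47, 192/47] (h[2] = 0 is the target).

h = [4.0851, 3.5745, 0.0000, 4.7660, 4.0851]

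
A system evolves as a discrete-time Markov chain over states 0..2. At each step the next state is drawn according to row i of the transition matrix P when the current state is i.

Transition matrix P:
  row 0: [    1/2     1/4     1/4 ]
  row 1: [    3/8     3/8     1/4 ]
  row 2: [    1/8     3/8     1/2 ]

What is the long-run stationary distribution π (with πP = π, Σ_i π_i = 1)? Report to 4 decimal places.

π = [0.3333, 0.3333, 0.3333]

Balance equations π_j = Σ_i π_i·P[i][j]:
  π_0 = 1/2·π_0 + 3/8·π_1 + 1/8·π_2
  π_1 = 1/4·π_0 + 3/8·π_1 + 3/8·π_2
  normalize: π_0 + π_1 + π_2 = 1
Solving the linear system gives exactly π = [1/3, 1/3, 1/3].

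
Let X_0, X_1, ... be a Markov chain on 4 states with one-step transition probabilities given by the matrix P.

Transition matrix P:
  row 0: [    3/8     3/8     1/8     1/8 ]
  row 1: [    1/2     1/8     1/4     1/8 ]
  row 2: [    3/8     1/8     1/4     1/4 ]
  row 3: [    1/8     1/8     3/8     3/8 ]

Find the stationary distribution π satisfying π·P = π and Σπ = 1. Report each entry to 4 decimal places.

Balance equations π_j = Σ_i π_i·P[i][j]:
  π_0 = 3/8·π_0 + 1/2·π_1 + 3/8·π_2 + 1/8·π_3
  π_1 = 3/8·π_0 + 1/8·π_1 + 1/8·π_2 + 1/8·π_3
  π_2 = 1/8·π_0 + 1/4·π_1 + 1/4·π_2 + 3/8·π_3
  normalize: π_0 + π_1 + π_2 + π_3 = 1
Solving the linear system gives exactly π = [145/414, 44/207, 16/69, 85/414].

π = [0.3502, 0.2126, 0.2319, 0.2053]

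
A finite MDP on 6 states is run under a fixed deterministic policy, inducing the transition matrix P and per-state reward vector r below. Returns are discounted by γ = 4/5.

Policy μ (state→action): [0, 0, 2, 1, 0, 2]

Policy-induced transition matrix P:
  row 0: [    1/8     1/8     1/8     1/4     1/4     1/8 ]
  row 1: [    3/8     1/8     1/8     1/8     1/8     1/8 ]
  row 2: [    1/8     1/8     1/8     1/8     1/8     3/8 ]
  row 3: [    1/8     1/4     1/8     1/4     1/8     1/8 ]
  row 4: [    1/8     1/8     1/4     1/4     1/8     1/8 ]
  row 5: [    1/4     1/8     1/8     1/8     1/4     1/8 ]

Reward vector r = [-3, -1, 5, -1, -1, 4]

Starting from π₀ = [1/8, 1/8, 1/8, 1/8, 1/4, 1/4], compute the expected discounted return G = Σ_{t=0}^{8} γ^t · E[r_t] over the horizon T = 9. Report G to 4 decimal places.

t=0: π = [0.1250, 0.1250, 0.1250, 0.1250, 0.2500, 0.2500], E[r] = 0.7500, γ^t·E[r] = 0.750000, running G = 0.750000
t=1: π = [0.1875, 0.1406, 0.1563, 0.1875, 0.1719, 0.1563], E[r] = 0.3438, γ^t·E[r] = 0.275000, running G = 1.025000
t=2: π = [0.1797, 0.1484, 0.1465, 0.1934, 0.1680, 0.1641], E[r] = 0.3398, γ^t·E[r] = 0.217500, running G = 1.242500
t=3: π = [0.1826, 0.1492, 0.1460, 0.1926, 0.1680, 0.1616], E[r] = 0.3188, γ^t·E[r] = 0.163250, running G = 1.405750
t=4: π = [0.1825, 0.1491, 0.1460, 0.1929, 0.1680, 0.1615], E[r] = 0.3185, γ^t·E[r] = 0.130450, running G = 1.536200
t=5: π = [0.1825, 0.1491, 0.1460, 0.1929, 0.1680, 0.1615], E[r] = 0.3186, γ^t·E[r] = 0.104400, running G = 1.640600
t=6: π = [0.1825, 0.1491, 0.1460, 0.1929, 0.1680, 0.1615], E[r] = 0.3186, γ^t·E[r] = 0.083512, running G = 1.724112
t=7: π = [0.1825, 0.1491, 0.1460, 0.1929, 0.1680, 0.1615], E[r] = 0.3186, γ^t·E[r] = 0.066807, running G = 1.790919
t=8: π = [0.1825, 0.1491, 0.1460, 0.1929, 0.1680, 0.1615], E[r] = 0.3186, γ^t·E[r] = 0.053446, running G = 1.844365

G = 1.8444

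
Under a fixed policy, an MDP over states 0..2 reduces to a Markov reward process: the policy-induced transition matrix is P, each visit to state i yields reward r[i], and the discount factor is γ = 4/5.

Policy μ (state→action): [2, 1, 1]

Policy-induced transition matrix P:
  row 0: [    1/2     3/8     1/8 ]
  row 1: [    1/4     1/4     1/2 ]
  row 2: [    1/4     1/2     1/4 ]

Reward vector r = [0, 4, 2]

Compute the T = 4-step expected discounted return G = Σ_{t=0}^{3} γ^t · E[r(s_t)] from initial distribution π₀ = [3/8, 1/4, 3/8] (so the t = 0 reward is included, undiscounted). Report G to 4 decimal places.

G = 5.7940

t=0: π = [0.3750, 0.2500, 0.3750], E[r] = 1.7500, γ^t·E[r] = 1.750000, running G = 1.750000
t=1: π = [0.3438, 0.3906, 0.2656], E[r] = 2.0938, γ^t·E[r] = 1.675000, running G = 3.425000
t=2: π = [0.3359, 0.3594, 0.3047], E[r] = 2.0469, γ^t·E[r] = 1.310000, running G = 4.735000
t=3: π = [0.3340, 0.3682, 0.2979], E[r] = 2.0684, γ^t·E[r] = 1.059000, running G = 5.794000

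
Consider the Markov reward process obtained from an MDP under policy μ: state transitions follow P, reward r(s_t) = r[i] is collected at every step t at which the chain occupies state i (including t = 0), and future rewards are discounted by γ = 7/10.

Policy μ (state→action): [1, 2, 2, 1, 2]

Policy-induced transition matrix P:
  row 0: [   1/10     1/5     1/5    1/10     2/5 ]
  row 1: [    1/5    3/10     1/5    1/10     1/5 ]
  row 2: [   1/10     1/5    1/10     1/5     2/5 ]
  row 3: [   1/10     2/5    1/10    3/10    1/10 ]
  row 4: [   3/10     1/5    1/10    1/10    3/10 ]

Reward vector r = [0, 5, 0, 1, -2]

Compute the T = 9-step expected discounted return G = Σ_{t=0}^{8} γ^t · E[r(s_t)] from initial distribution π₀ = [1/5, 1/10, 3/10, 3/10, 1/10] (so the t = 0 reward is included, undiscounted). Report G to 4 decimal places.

t=0: π = [0.2000, 0.1000, 0.3000, 0.3000, 0.1000], E[r] = 0.6000, γ^t·E[r] = 0.600000, running G = 0.600000
t=1: π = [0.1300, 0.2700, 0.1300, 0.1900, 0.2800], E[r] = 0.9800, γ^t·E[r] = 0.686000, running G = 1.286000
t=2: π = [0.1830, 0.2650, 0.1400, 0.1510, 0.2610], E[r] = 0.9540, γ^t·E[r] = 0.467460, running G = 1.753460
t=3: π = [0.1787, 0.2567, 0.1448, 0.1442, 0.2756], E[r] = 0.8765, γ^t·E[r] = 0.300640, running G = 2.054100
t=4: π = [0.1808, 0.2545, 0.1435, 0.1433, 0.2778], E[r] = 0.8602, γ^t·E[r] = 0.206532, running G = 2.260631
t=5: π = [0.1810, 0.2541, 0.1435, 0.1430, 0.2783], E[r] = 0.8570, γ^t·E[r] = 0.144029, running G = 2.404660
t=6: π = [0.1811, 0.2540, 0.1435, 0.1430, 0.2784], E[r] = 0.8562, γ^t·E[r] = 0.100725, running G = 2.505385
t=7: π = [0.1811, 0.2540, 0.1435, 0.1429, 0.2785], E[r] = 0.8560, γ^t·E[r] = 0.070493, running G = 2.575879
t=8: π = [0.1811, 0.2540, 0.1435, 0.1429, 0.2785], E[r] = 0.8559, γ^t·E[r] = 0.049343, running G = 2.625221

G = 2.6252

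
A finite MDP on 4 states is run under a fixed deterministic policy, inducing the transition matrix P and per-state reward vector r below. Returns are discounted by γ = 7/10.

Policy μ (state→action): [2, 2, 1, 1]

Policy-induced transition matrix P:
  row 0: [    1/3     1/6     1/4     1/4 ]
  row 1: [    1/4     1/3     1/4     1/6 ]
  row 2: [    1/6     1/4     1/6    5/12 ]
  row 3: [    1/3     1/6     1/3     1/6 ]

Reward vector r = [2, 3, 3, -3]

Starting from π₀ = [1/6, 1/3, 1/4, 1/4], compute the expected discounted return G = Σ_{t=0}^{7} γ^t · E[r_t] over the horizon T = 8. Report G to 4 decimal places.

t=0: π = [0.1667, 0.3333, 0.2500, 0.2500], E[r] = 1.3333, γ^t·E[r] = 1.333333, running G = 1.333333
t=1: π = [0.2639, 0.2431, 0.2500, 0.2431], E[r] = 1.2778, γ^t·E[r] = 0.894444, running G = 2.227778
t=2: π = [0.2714, 0.2280, 0.2494, 0.2512], E[r] = 1.2216, γ^t·E[r] = 0.598605, running G = 2.826383
t=3: π = [0.2728, 0.2255, 0.2501, 0.2516], E[r] = 1.2174, γ^t·E[r] = 0.417568, running G = 3.243951
t=4: π = [0.2729, 0.2251, 0.2501, 0.2519], E[r] = 1.2155, γ^t·E[r] = 0.291853, running G = 3.535804
t=5: π = [0.2729, 0.2250, 0.2502, 0.2519], E[r] = 1.2155, γ^t·E[r] = 0.204289, running G = 3.740093
t=6: π = [0.2729, 0.2250, 0.2501, 0.2519], E[r] = 1.2154, γ^t·E[r] = 0.142995, running G = 3.883088
t=7: π = [0.2729, 0.2250, 0.2501, 0.2519], E[r] = 1.2154, γ^t·E[r] = 0.100097, running G = 3.983185

G = 3.9832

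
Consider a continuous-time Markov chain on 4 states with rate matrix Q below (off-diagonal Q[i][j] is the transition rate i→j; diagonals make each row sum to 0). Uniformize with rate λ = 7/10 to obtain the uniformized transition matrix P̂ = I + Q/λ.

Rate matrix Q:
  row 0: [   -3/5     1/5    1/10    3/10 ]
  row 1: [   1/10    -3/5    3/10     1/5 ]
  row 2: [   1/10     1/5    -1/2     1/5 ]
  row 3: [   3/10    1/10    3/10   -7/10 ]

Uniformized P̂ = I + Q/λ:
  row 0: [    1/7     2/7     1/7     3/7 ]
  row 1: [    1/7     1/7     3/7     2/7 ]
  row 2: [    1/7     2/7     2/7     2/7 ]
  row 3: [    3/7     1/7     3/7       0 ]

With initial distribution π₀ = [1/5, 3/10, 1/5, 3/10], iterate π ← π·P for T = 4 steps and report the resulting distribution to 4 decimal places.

π = [0.2123, 0.2199, 0.3208, 0.2470]

t=0: π = [0.2000, 0.3000, 0.2000, 0.3000]
t=1: π = [0.2286, 0.2000, 0.3429, 0.2286]
t=2: π = [0.2082, 0.2245, 0.3143, 0.2531]
t=3: π = [0.2152, 0.2175, 0.3242, 0.2431]
t=4: π = [0.2123, 0.2199, 0.3208, 0.2470]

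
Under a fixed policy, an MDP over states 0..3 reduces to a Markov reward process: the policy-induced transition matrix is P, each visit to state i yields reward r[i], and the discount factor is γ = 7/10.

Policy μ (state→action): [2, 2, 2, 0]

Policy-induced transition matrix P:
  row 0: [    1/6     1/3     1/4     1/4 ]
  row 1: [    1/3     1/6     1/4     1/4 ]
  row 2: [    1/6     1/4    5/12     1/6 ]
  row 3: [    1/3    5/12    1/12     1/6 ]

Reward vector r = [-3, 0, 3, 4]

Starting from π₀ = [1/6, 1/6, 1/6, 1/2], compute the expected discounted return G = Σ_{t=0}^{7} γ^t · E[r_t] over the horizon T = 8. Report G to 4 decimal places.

t=0: π = [0.1667, 0.1667, 0.1667, 0.5000], E[r] = 2.0000, γ^t·E[r] = 2.000000, running G = 2.000000
t=1: π = [0.2778, 0.3333, 0.1944, 0.1944], E[r] = 0.5278, γ^t·E[r] = 0.369444, running G = 2.369444
t=2: π = [0.2546, 0.2778, 0.2500, 0.2176], E[r] = 0.8565, γ^t·E[r] = 0.419676, running G = 2.789120
t=3: π = [0.2492, 0.2843, 0.2554, 0.2110], E[r] = 0.8627, γ^t·E[r] = 0.295890, running G = 3.085011
t=4: π = [0.2492, 0.2822, 0.2574, 0.2111], E[r] = 0.8690, γ^t·E[r] = 0.208652, running G = 3.293663
t=5: π = [0.2489, 0.2824, 0.2577, 0.2110], E[r] = 0.8703, γ^t·E[r] = 0.146266, running G = 3.439929
t=6: π = [0.2489, 0.2824, 0.2578, 0.2109], E[r] = 0.8705, γ^t·E[r] = 0.102409, running G = 3.542337
t=7: π = [0.2489, 0.2824, 0.2578, 0.2109], E[r] = 0.8705, γ^t·E[r] = 0.071691, running G = 3.614029

G = 3.6140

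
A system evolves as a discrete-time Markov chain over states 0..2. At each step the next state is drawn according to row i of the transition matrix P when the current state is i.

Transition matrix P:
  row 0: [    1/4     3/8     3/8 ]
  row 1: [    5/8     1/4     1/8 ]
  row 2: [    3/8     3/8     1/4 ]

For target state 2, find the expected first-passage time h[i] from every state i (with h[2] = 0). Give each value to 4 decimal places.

First-step conditioning: h[2] = 0; for i ≠ 2, h[i] = 1 + Σ_k P[i][k]·h[k].
  h[0] = 1 + 1/4·h[0] + 3/8·h[1]
  h[1] = 1 + 5/8·h[0] + 1/4·h[1]
Solving the 2×2 linear system over states ≠ 2 gives exactly h = [24/7, 88/21, 0] (h[2] = 0 is the target).

h = [3.4286, 4.1905, 0.0000]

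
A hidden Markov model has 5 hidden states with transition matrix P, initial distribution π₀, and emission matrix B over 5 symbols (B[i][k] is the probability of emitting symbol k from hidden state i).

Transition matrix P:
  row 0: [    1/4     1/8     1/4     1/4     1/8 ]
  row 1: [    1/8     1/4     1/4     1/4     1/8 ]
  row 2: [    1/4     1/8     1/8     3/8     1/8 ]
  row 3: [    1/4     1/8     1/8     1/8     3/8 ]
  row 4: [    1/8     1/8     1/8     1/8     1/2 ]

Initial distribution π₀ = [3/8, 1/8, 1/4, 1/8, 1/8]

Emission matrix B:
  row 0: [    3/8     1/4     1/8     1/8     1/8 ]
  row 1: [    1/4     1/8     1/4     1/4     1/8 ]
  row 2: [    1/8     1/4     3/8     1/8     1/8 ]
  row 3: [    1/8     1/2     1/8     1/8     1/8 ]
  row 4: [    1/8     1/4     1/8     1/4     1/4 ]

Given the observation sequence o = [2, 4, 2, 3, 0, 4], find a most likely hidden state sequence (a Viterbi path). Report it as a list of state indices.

path = [2, 3, 4, 4, 4, 4]

t=0: δ = [4.688e-02, 3.125e-02, 9.375e-02, 1.562e-02, 1.562e-02]  (obs o_0=2)
t=1: δ = [2.930e-03, 1.465e-03, 1.465e-03, 4.395e-03, 2.930e-03]  ψ = [2, 2, 0, 2, 2]  (obs o_1=4)
t=2: δ = [1.373e-04, 1.373e-04, 2.747e-04, 9.155e-05, 2.060e-04]  ψ = [3, 3, 0, 0, 3]  (obs o_2=2)
t=3: δ = [8.583e-06, 8.583e-06, 4.292e-06, 1.287e-05, 2.575e-05]  ψ = [2, 1, 0, 2, 4]  (obs o_3=3)
t=4: δ = [1.207e-06, 8.047e-07, 4.023e-07, 4.023e-07, 1.609e-06]  ψ = [3, 4, 4, 4, 4]  (obs o_4=0)
t=5: δ = [3.772e-08, 2.515e-08, 3.772e-08, 3.772e-08, 2.012e-07]  ψ = [0, 1, 0, 0, 4]  (obs o_5=4)
backtrack: best end state = 4; path = [2, 3, 4, 4, 4, 4]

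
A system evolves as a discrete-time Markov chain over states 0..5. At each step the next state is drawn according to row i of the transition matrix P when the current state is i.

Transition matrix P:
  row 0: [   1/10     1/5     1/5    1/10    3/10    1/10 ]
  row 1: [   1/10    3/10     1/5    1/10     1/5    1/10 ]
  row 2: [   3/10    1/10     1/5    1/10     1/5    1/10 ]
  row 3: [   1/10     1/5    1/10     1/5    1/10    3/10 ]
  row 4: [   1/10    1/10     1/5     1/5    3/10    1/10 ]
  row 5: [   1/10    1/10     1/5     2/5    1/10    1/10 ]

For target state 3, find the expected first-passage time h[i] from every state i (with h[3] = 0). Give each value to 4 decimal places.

h = [6.4774, 6.5502, 6.5357, 0.0000, 5.8224, 4.6579]

First-step conditioning: h[3] = 0; for i ≠ 3, h[i] = 1 + Σ_k P[i][k]·h[k].
  h[0] = 1 + 1/10·h[0] + 1/5·h[1] + 1/5·h[2] + 3/10·h[4] + 1/10·h[5]
  h[1] = 1 + 1/10·h[0] + 3/10·h[1] + 1/5·h[2] + 1/5·h[4] + 1/10·h[5]
  h[2] = 1 + 3/10·h[0] + 1/10·h[1] + 1/5·h[2] + 1/5·h[4] + 1/10·h[5]
  h[4] = 1 + 1/10·h[0] + 1/10·h[1] + 1/5·h[2] + 3/10·h[4] + 1/10·h[5]
  h[5] = 1 + 1/10·h[0] + 1/10·h[1] + 1/5·h[2] + 1/10·h[4] + 1/10·h[5]
Solving the 5×5 linear system over states ≠ 3 gives exactly h = [4450/687, 1500/229, 4490/687, 0, 4000/687, 3200/687] (h[3] = 0 is the target).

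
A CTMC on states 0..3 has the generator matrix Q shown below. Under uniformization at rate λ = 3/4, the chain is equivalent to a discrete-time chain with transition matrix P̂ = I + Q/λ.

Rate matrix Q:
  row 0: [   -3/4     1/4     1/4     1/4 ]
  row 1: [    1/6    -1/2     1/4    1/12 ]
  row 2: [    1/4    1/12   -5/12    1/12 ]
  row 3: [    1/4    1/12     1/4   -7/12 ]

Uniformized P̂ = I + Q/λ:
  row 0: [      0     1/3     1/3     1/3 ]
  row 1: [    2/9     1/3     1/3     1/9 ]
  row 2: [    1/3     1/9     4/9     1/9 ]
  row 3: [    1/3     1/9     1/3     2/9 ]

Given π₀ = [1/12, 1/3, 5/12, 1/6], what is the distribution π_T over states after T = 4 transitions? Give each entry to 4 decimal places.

t=0: π = [0.0833, 0.3333, 0.4167, 0.1667]
t=1: π = [0.2685, 0.2037, 0.3796, 0.1481]
t=2: π = [0.2212, 0.2160, 0.3755, 0.1872]
t=3: π = [0.2356, 0.2083, 0.3751, 0.1811]
t=4: π = [0.2317, 0.2097, 0.3750, 0.1836]

π = [0.2317, 0.2097, 0.3750, 0.1836]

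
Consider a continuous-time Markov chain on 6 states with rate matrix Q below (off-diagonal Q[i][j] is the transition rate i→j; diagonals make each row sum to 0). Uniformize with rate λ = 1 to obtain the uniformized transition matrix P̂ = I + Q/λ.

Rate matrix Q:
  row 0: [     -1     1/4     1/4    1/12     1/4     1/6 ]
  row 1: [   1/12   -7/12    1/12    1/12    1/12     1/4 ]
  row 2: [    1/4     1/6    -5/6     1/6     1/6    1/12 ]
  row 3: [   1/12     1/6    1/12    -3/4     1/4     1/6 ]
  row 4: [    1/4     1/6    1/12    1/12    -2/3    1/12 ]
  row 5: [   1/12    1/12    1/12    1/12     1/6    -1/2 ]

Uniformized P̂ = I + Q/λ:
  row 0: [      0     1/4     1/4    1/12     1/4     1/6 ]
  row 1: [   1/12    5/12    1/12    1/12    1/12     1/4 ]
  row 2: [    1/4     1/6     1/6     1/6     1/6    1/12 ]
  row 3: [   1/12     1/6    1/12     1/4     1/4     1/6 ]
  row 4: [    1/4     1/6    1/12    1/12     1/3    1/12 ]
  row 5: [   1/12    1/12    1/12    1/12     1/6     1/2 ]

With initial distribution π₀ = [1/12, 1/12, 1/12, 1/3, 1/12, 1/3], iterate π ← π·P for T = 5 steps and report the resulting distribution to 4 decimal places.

t=0: π = [0.0833, 0.0833, 0.0833, 0.3333, 0.0833, 0.3333]
t=1: π = [0.1042, 0.1667, 0.1042, 0.1458, 0.2083, 0.2708]
t=2: π = [0.1267, 0.1944, 0.1094, 0.1163, 0.2083, 0.2448]
t=3: π = [0.1257, 0.2054, 0.1136, 0.1118, 0.2054, 0.2380]
t=4: π = [0.1260, 0.2087, 0.1138, 0.1114, 0.2036, 0.2365]
t=5: π = [0.1257, 0.2096, 0.1138, 0.1114, 0.2030, 0.2365]

π = [0.1257, 0.2096, 0.1138, 0.1114, 0.2030, 0.2365]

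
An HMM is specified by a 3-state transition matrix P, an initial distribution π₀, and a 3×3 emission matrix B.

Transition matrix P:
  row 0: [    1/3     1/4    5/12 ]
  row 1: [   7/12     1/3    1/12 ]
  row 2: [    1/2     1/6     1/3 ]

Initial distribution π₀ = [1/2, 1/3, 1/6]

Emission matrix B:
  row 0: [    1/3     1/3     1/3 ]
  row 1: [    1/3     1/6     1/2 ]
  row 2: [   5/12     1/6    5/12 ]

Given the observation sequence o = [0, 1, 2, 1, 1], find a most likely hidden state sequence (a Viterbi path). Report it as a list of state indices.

path = [1, 0, 2, 0, 0]

t=0: δ = [1.667e-01, 1.111e-01, 6.944e-02]  (obs o_0=0)
t=1: δ = [2.160e-02, 6.944e-03, 1.157e-02]  ψ = [1, 0, 0]  (obs o_1=1)
t=2: δ = [2.401e-03, 2.701e-03, 3.751e-03]  ψ = [0, 0, 0]  (obs o_2=2)
t=3: δ = [6.251e-04, 1.500e-04, 2.084e-04]  ψ = [2, 1, 2]  (obs o_3=1)
t=4: δ = [6.946e-05, 2.605e-05, 4.341e-05]  ψ = [0, 0, 0]  (obs o_4=1)
backtrack: best end state = 0; path = [1, 0, 2, 0, 0]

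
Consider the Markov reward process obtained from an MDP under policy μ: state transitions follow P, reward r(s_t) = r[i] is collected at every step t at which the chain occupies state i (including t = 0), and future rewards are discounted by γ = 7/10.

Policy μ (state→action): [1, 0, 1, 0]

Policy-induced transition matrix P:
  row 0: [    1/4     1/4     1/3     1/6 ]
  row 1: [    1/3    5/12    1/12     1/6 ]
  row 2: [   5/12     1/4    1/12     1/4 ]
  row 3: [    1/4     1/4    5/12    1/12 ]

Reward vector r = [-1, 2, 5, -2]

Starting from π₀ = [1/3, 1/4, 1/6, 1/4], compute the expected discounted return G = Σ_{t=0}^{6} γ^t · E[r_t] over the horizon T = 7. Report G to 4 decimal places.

G = 2.7409

t=0: π = [0.3333, 0.2500, 0.1667, 0.2500], E[r] = 0.5000, γ^t·E[r] = 0.500000, running G = 0.500000
t=1: π = [0.2986, 0.2917, 0.2500, 0.1597], E[r] = 1.2153, γ^t·E[r] = 0.850694, running G = 1.350694
t=2: π = [0.3160, 0.2986, 0.2112, 0.1742], E[r] = 0.9890, γ^t·E[r] = 0.484612, running G = 1.835307
t=3: π = [0.3101, 0.2998, 0.2204, 0.1698], E[r] = 1.0519, γ^t·E[r] = 0.360798, running G = 2.196105
t=4: π = [0.3117, 0.3000, 0.2174, 0.1709], E[r] = 1.0336, γ^t·E[r] = 0.248176, running G = 2.444281
t=5: π = [0.3112, 0.3000, 0.2182, 0.1705], E[r] = 1.0388, γ^t·E[r] = 0.174587, running G = 2.618868
t=6: π = [0.3114, 0.3000, 0.2180, 0.1706], E[r] = 1.0373, γ^t·E[r] = 0.122038, running G = 2.740906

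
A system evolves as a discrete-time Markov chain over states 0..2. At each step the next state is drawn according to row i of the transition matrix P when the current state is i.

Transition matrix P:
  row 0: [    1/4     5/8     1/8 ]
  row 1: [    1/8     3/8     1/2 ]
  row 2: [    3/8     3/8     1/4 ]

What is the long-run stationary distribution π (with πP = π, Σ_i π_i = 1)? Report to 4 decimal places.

Balance equations π_j = Σ_i π_i·P[i][j]:
  π_0 = 1/4·π_0 + 1/8·π_1 + 3/8·π_2
  π_1 = 5/8·π_0 + 3/8·π_1 + 3/8·π_2
  normalize: π_0 + π_1 + π_2 = 1
Solving the linear system gives exactly π = [9/38, 33/76, 25/76].

π = [0.2368, 0.4342, 0.3289]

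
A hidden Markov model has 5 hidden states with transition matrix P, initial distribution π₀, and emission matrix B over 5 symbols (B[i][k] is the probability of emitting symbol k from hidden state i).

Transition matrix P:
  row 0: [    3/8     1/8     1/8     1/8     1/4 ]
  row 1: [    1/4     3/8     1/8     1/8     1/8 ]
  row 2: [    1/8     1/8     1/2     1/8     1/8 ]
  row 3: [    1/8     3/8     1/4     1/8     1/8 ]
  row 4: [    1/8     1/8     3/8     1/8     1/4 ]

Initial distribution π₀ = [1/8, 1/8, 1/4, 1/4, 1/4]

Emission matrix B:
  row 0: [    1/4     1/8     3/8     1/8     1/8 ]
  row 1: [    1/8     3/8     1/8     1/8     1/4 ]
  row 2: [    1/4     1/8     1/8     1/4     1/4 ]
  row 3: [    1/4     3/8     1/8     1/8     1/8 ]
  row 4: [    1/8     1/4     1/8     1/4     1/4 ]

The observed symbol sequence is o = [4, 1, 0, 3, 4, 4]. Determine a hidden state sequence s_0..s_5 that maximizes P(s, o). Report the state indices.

t=0: δ = [1.562e-02, 3.125e-02, 6.250e-02, 3.125e-02, 6.250e-02]  (obs o_0=4)
t=1: δ = [9.766e-04, 4.395e-03, 3.906e-03, 2.930e-03, 3.906e-03]  ψ = [1, 1, 2, 2, 4]  (obs o_1=1)
t=2: δ = [2.747e-04, 2.060e-04, 4.883e-04, 1.373e-04, 1.221e-04]  ψ = [1, 1, 2, 1, 4]  (obs o_2=0)
t=3: δ = [1.287e-05, 9.656e-06, 6.104e-05, 7.629e-06, 1.717e-05]  ψ = [0, 1, 2, 2, 0]  (obs o_3=3)
t=4: δ = [9.537e-07, 1.907e-06, 7.629e-06, 9.537e-07, 1.907e-06]  ψ = [2, 2, 2, 2, 2]  (obs o_4=4)
t=5: δ = [1.192e-07, 2.384e-07, 9.537e-07, 1.192e-07, 2.384e-07]  ψ = [2, 2, 2, 2, 2]  (obs o_5=4)
backtrack: best end state = 2; path = [2, 2, 2, 2, 2, 2]

path = [2, 2, 2, 2, 2, 2]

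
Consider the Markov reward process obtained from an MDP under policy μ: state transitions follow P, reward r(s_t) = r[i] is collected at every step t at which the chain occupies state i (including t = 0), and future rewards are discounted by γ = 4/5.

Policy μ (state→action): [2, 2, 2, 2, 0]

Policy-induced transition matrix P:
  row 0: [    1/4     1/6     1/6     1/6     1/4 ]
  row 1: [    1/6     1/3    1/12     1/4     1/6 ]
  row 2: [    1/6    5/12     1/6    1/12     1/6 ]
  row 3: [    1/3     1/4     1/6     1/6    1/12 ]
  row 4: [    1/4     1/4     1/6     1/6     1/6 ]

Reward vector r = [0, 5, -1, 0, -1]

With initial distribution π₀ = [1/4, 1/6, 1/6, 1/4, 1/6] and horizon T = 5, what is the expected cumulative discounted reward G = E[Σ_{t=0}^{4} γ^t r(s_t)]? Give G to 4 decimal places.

G = 3.0051

t=0: π = [0.2500, 0.1667, 0.1667, 0.2500, 0.1667], E[r] = 0.5000, γ^t·E[r] = 0.500000, running G = 0.500000
t=1: π = [0.2431, 0.2708, 0.1528, 0.1667, 0.1667], E[r] = 1.0347, γ^t·E[r] = 0.827778, running G = 1.327778
t=2: π = [0.2286, 0.2778, 0.1441, 0.1765, 0.1730], E[r] = 1.0718, γ^t·E[r] = 0.685926, running G = 2.013704
t=3: π = [0.2296, 0.2781, 0.1435, 0.1778, 0.1710], E[r] = 1.0761, γ^t·E[r] = 0.550938, running G = 2.564642
t=4: π = [0.2297, 0.2780, 0.1435, 0.1779, 0.1710], E[r] = 1.0754, γ^t·E[r] = 0.440469, running G = 3.005111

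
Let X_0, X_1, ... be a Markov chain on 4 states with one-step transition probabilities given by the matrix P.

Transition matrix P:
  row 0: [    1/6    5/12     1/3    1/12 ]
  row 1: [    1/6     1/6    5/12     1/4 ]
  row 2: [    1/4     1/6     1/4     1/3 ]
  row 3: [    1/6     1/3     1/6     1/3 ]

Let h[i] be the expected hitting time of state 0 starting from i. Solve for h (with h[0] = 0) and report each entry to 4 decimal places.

h = [0.0000, 5.2333, 4.8667, 5.3333]

First-step conditioning: h[0] = 0; for i ≠ 0, h[i] = 1 + Σ_k P[i][k]·h[k].
  h[1] = 1 + 1/6·h[1] + 5/12·h[2] + 1/4·h[3]
  h[2] = 1 + 1/6·h[1] + 1/4·h[2] + 1/3·h[3]
  h[3] = 1 + 1/3·h[1] + 1/6·h[2] + 1/3·h[3]
Solving the 3×3 linear system over states ≠ 0 gives exactly h = [0, 157/30, 73/15, 16/3] (h[0] = 0 is the target).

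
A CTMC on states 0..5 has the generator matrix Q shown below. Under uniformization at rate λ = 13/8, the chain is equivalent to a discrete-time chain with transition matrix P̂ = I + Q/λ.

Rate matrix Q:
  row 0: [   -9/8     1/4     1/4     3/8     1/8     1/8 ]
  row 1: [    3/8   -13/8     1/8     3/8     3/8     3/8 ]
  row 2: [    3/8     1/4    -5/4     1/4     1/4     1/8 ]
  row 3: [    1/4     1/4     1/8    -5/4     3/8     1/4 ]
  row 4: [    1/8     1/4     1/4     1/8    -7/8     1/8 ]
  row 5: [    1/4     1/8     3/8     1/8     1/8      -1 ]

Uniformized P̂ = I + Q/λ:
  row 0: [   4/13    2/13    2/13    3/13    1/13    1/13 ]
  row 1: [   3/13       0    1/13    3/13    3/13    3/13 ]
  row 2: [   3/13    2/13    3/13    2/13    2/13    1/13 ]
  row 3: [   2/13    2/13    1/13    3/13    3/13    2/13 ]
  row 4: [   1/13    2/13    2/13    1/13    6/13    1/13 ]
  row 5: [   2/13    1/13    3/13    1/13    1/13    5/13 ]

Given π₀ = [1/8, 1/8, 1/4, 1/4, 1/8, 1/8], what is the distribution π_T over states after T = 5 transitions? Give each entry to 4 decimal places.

π = [0.1876, 0.1229, 0.1560, 0.1616, 0.2155, 0.1564]

t=0: π = [0.1250, 0.1250, 0.2500, 0.2500, 0.1250, 0.1250]
t=1: π = [0.1923, 0.1250, 0.1538, 0.1731, 0.2019, 0.1538]
t=2: π = [0.1893, 0.1228, 0.1546, 0.1642, 0.2123, 0.1568]
t=3: π = [0.1880, 0.1229, 0.1557, 0.1621, 0.2146, 0.1567]
t=4: π = [0.1877, 0.1229, 0.1560, 0.1617, 0.2153, 0.1565]
t=5: π = [0.1876, 0.1229, 0.1560, 0.1616, 0.2155, 0.1564]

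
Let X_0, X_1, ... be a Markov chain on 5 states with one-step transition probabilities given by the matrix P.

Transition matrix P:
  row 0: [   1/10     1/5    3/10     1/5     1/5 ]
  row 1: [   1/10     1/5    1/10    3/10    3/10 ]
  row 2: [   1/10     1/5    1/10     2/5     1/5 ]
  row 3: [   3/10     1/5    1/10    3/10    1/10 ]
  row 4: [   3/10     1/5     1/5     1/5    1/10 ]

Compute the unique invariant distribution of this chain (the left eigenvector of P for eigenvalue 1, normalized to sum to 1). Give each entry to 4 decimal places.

Balance equations π_j = Σ_i π_i·P[i][j]:
  π_0 = 1/10·π_0 + 1/10·π_1 + 1/10·π_2 + 3/10·π_3 + 3/10·π_4
  π_1 = 1/5·π_0 + 1/5·π_1 + 1/5·π_2 + 1/5·π_3 + 1/5·π_4
  π_2 = 3/10·π_0 + 1/10·π_1 + 1/10·π_2 + 1/10·π_3 + 1/5·π_4
  π_3 = 1/5·π_0 + 3/10·π_1 + 2/5·π_2 + 3/10·π_3 + 1/5·π_4
  normalize: π_0 + π_1 + π_2 + π_3 + π_4 = 1
Solving the linear system gives exactly π = [391/2050, 1/5, 319/2050, 286/1025, 179/1025].

π = [0.1907, 0.2000, 0.1556, 0.2790, 0.1746]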